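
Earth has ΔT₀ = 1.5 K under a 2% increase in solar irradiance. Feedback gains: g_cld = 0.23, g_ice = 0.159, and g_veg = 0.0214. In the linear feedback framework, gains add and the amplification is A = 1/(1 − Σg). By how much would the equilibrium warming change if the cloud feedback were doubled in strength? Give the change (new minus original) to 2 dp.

Original: g = 0.4104, ΔT = 1.5/(1−0.4104) = 2.5441 K.
With doubled cloud: g' = 0.6404, ΔT' = 1.5/(1−0.6404) = 4.1713 K.
Change = 4.1713 − 2.5441 = 1.63 K.

1.63 K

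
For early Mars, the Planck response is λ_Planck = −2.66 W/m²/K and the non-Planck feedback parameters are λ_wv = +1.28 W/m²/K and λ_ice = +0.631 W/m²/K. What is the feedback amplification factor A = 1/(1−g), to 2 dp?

3.55

Convert to gains: g_wv = 1.28/2.66 = 0.4812; g_ice = 0.631/2.66 = 0.2372.
Total gain g = 0.7184.
A = 1/(1 − 0.7184) = 3.55.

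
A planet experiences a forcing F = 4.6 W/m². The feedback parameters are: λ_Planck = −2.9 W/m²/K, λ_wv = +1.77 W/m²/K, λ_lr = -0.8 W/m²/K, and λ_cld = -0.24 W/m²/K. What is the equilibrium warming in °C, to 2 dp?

Net feedback parameter λ = (−2.9) + (+1.77) + (-0.8) + (-0.24) = -2.17 W/m²/K.
ΔT = −F/λ = −4.6/(-2.17) = 2.12 °C.

2.12 °C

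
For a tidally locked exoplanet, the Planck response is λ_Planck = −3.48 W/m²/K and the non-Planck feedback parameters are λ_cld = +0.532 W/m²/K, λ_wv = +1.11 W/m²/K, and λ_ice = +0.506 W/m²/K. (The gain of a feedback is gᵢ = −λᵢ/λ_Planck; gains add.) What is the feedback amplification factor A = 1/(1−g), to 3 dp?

2.613

Convert to gains: g_cld = 0.532/3.48 = 0.1529; g_wv = 1.11/3.48 = 0.319; g_ice = 0.506/3.48 = 0.1454.
Total gain g = 0.6173.
A = 1/(1 − 0.6173) = 2.613.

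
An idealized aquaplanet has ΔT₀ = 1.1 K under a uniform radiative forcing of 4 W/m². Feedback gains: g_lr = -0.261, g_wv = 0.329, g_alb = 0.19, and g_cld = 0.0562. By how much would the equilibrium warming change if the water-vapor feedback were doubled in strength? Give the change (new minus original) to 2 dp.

1.48 K

Original: g = 0.3142, ΔT = 1.1/(1−0.3142) = 1.6040 K.
With doubled water-vapor: g' = 0.6432, ΔT' = 1.1/(1−0.6432) = 3.0830 K.
Change = 3.0830 − 1.6040 = 1.48 K.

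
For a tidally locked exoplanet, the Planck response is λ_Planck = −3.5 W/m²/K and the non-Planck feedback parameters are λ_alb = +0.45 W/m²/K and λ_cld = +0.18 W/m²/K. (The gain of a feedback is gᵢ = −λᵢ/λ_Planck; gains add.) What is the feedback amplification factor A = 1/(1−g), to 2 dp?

Convert to gains: g_alb = 0.45/3.5 = 0.1286; g_cld = 0.18/3.5 = 0.05143.
Total gain g = 0.18003.
A = 1/(1 − 0.18003) = 1.22.

1.22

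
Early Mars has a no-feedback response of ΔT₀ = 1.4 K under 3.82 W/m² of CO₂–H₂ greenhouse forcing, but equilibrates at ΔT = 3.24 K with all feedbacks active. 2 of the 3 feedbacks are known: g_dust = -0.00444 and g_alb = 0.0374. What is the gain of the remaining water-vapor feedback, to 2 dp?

Amplification A = ΔT/ΔT₀ = 3.24/1.4 = 2.314.
Total gain g = 1 − 1/A = 1 − 1/2.314 = 0.5678.
Known gains sum to -0.00444 + 0.0374 = 0.03296.
g_wv = 0.5678 − 0.03296 = 0.53.

0.53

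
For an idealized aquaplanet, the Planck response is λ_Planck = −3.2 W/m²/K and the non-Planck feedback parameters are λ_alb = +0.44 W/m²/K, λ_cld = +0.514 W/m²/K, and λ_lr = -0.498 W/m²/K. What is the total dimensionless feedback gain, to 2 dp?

Convert to gains: g_alb = 0.44/3.2 = 0.1375; g_cld = 0.514/3.2 = 0.1606; g_lr = -0.498/3.2 = -0.1556.
Total gain g = 0.1425.

0.14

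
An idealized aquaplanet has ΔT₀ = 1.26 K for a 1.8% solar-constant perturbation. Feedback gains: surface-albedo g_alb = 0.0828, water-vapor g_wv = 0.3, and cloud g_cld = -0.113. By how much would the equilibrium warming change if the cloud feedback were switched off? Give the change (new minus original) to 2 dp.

Original: g = 0.2698, ΔT = 1.26/(1−0.2698) = 1.7256 K.
Without cloud: g' = 0.3828, ΔT' = 1.26/(1−0.3828) = 2.0415 K.
Change = 2.0415 − 1.7256 = 0.32 K.

0.32 K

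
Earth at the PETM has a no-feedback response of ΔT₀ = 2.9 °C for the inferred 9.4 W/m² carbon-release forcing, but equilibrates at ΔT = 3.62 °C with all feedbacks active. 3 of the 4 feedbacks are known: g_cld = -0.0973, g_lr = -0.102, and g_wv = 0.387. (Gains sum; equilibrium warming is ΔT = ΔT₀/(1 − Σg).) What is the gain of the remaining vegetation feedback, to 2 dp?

0.01

Amplification A = ΔT/ΔT₀ = 3.62/2.9 = 1.248.
Total gain g = 1 − 1/A = 1 − 1/1.248 = 0.1987.
Known gains sum to -0.0973 − 0.102 + 0.387 = 0.1877.
g_veg = 0.1987 − 0.1877 = 0.01.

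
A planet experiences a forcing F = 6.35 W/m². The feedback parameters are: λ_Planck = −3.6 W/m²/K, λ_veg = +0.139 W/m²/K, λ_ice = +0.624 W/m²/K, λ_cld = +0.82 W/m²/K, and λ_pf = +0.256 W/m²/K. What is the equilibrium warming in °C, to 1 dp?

Net feedback parameter λ = (−3.6) + (+0.139) + (+0.624) + (+0.82) + (+0.256) = -1.761 W/m²/K.
ΔT = −F/λ = −6.35/(-1.761) = 3.6 °C.

3.6 °C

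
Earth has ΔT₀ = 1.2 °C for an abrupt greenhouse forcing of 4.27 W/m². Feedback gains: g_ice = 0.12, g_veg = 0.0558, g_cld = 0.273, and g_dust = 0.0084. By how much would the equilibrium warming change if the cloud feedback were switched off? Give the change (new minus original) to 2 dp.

-0.74 °C

Original: g = 0.4572, ΔT = 1.2/(1−0.4572) = 2.2108 °C.
Without cloud: g' = 0.1842, ΔT' = 1.2/(1−0.1842) = 1.4709 °C.
Change = 1.4709 − 2.2108 = -0.74 °C.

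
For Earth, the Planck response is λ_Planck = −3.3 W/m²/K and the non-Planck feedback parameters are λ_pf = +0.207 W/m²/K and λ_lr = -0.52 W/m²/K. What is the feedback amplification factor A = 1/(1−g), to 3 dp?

Convert to gains: g_pf = 0.207/3.3 = 0.06273; g_lr = -0.52/3.3 = -0.1576.
Total gain g = -0.09487.
A = 1/(1 + 0.09487) = 0.913.

0.913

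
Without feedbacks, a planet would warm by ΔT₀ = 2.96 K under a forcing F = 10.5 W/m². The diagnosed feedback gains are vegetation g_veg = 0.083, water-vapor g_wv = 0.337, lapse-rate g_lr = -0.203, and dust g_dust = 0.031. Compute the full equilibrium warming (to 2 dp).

Total gain g = 0.083 + 0.337 − 0.203 + 0.031 = 0.248.
Amplification A = 1/(1 − 0.248) = 1.33.
ΔT = 2.96 × 1.33 = 3.94 K.

3.94 K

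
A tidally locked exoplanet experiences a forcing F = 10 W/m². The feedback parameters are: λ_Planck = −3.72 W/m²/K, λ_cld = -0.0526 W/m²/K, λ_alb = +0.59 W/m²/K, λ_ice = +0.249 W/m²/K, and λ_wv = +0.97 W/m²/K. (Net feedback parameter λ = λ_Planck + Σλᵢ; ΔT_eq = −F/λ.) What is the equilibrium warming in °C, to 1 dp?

5.1 °C

Net feedback parameter λ = (−3.72) + (-0.0526) + (+0.59) + (+0.249) + (+0.97) = -1.9636 W/m²/K.
ΔT = −F/λ = −10/(-1.9636) = 5.1 °C.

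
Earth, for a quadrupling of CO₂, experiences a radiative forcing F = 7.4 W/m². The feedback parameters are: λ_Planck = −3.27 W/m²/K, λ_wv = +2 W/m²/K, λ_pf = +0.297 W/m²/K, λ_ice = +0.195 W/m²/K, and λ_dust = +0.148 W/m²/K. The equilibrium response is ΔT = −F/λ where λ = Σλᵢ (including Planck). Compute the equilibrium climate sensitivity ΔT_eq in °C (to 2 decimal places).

11.75 °C

Net feedback parameter λ = (−3.27) + (+2) + (+0.297) + (+0.195) + (+0.148) = -0.63 W/m²/K.
ΔT = −F/λ = −7.4/(-0.63) = 11.75 °C.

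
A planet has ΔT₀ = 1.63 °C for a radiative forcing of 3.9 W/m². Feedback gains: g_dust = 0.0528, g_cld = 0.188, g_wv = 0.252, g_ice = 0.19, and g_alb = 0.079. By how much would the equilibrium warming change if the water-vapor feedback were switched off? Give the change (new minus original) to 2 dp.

-3.52 °C

Original: g = 0.7618, ΔT = 1.63/(1−0.7618) = 6.8430 °C.
Without water-vapor: g' = 0.5098, ΔT' = 1.63/(1−0.5098) = 3.3252 °C.
Change = 3.3252 − 6.8430 = -3.52 °C.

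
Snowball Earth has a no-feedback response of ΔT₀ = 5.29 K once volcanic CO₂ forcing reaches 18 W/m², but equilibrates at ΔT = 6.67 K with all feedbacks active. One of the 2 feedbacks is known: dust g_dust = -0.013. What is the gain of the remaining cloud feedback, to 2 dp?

0.22

Amplification A = ΔT/ΔT₀ = 6.67/5.29 = 1.261.
Total gain g = 1 − 1/A = 1 − 1/1.261 = 0.207.
The known gain is -0.013.
g_cld = 0.207 + 0.013 = 0.22.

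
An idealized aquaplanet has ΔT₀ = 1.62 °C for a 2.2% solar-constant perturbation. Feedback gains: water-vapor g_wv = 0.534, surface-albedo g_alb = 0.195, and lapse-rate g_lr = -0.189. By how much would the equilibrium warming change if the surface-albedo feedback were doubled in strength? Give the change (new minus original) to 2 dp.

Original: g = 0.54, ΔT = 1.62/(1−0.54) = 3.5217 °C.
With doubled surface-albedo: g' = 0.735, ΔT' = 1.62/(1−0.735) = 6.1132 °C.
Change = 6.1132 − 3.5217 = 2.59 °C.

2.59 °C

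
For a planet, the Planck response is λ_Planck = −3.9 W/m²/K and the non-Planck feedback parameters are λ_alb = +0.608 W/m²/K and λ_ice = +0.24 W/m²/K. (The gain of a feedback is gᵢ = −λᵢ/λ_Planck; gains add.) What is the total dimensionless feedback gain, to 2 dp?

Convert to gains: g_alb = 0.608/3.9 = 0.1559; g_ice = 0.24/3.9 = 0.06154.
Total gain g = 0.21744.

0.22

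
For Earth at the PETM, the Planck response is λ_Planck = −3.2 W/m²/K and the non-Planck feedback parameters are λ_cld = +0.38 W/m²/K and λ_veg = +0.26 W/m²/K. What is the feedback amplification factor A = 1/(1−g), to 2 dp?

Convert to gains: g_cld = 0.38/3.2 = 0.1187; g_veg = 0.26/3.2 = 0.08125.
Total gain g = 0.19995.
A = 1/(1 − 0.19995) = 1.25.

1.25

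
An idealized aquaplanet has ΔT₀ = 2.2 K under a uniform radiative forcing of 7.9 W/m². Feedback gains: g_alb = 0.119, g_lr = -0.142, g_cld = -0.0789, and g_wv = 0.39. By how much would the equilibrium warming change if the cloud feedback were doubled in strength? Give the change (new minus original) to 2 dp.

-0.31 K

Original: g = 0.2881, ΔT = 2.2/(1−0.2881) = 3.0903 K.
With doubled cloud: g' = 0.2092, ΔT' = 2.2/(1−0.2092) = 2.7820 K.
Change = 2.7820 − 3.0903 = -0.31 K.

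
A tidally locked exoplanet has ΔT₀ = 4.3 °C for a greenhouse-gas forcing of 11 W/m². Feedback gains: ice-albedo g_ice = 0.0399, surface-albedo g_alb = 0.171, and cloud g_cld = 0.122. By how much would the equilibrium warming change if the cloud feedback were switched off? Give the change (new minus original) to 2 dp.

-1.00 °C

Original: g = 0.3329, ΔT = 4.3/(1−0.3329) = 6.4458 °C.
Without cloud: g' = 0.2109, ΔT' = 4.3/(1−0.2109) = 5.4492 °C.
Change = 5.4492 − 6.4458 = -1.00 °C.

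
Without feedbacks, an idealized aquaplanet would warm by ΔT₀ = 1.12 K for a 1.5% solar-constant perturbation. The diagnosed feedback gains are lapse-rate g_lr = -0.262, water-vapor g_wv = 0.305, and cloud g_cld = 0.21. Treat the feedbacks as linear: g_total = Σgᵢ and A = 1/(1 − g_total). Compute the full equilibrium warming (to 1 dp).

1.5 K

Total gain g = -0.262 + 0.305 + 0.21 = 0.253.
Amplification A = 1/(1 − 0.253) = 1.339.
ΔT = 1.12 × 1.339 = 1.5 K.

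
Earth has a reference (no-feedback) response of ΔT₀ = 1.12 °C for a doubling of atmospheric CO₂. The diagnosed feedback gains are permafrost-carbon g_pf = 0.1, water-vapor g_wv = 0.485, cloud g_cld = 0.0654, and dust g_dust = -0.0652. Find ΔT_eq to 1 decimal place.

2.7 °C

Total gain g = 0.1 + 0.485 + 0.0654 − 0.0652 = 0.5852.
Amplification A = 1/(1 − 0.5852) = 2.411.
ΔT = 1.12 × 2.411 = 2.7 °C.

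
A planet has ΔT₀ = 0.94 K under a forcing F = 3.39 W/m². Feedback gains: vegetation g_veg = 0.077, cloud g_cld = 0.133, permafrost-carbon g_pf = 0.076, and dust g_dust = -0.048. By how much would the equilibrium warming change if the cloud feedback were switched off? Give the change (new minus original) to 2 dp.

-0.18 K

Original: g = 0.238, ΔT = 0.94/(1−0.238) = 1.2336 K.
Without cloud: g' = 0.105, ΔT' = 0.94/(1−0.105) = 1.0503 K.
Change = 1.0503 − 1.2336 = -0.18 K.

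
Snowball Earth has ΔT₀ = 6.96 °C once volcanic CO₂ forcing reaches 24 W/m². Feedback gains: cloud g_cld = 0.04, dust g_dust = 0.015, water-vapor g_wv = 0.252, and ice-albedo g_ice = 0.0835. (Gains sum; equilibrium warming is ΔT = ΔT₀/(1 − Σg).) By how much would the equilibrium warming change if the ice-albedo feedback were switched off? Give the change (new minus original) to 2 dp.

-1.38 °C

Original: g = 0.3905, ΔT = 6.96/(1−0.3905) = 11.4192 °C.
Without ice-albedo: g' = 0.307, ΔT' = 6.96/(1−0.307) = 10.0433 °C.
Change = 10.0433 − 11.4192 = -1.38 °C.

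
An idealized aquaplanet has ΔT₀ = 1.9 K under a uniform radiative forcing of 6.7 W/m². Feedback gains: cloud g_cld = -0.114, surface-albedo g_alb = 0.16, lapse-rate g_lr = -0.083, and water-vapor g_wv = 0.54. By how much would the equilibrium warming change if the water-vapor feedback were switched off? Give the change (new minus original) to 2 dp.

Original: g = 0.503, ΔT = 1.9/(1−0.503) = 3.8229 K.
Without water-vapor: g' = -0.037, ΔT' = 1.9/(1+0.037) = 1.8322 K.
Change = 1.8322 − 3.8229 = -1.99 K.

-1.99 K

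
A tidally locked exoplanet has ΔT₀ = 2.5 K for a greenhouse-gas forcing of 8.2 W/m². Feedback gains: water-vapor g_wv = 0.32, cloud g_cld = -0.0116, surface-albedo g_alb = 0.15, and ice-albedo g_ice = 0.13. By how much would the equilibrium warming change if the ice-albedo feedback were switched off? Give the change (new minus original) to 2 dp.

-1.46 K

Original: g = 0.5884, ΔT = 2.5/(1−0.5884) = 6.0739 K.
Without ice-albedo: g' = 0.4584, ΔT' = 2.5/(1−0.4584) = 4.6160 K.
Change = 4.6160 − 6.0739 = -1.46 K.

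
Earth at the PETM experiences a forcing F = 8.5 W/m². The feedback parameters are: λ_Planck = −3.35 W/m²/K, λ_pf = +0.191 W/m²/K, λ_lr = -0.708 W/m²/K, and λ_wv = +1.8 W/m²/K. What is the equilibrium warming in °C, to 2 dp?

Net feedback parameter λ = (−3.35) + (+0.191) + (-0.708) + (+1.8) = -2.067 W/m²/K.
ΔT = −F/λ = −8.5/(-2.067) = 4.11 °C.

4.11 °C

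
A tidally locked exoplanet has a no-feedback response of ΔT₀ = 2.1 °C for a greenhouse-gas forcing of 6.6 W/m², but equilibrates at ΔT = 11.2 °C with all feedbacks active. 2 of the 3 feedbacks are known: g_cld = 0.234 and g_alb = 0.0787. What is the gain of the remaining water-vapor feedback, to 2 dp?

Amplification A = ΔT/ΔT₀ = 11.2/2.1 = 5.333.
Total gain g = 1 − 1/A = 1 − 1/5.333 = 0.8125.
Known gains sum to 0.234 + 0.0787 = 0.3127.
g_wv = 0.8125 − 0.3127 = 0.50.

0.50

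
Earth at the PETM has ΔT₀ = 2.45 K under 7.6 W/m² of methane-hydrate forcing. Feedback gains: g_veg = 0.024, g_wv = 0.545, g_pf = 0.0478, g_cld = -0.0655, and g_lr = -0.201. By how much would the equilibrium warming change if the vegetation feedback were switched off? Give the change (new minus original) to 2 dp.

-0.13 K

Original: g = 0.3503, ΔT = 2.45/(1−0.3503) = 3.7710 K.
Without vegetation: g' = 0.3263, ΔT' = 2.45/(1−0.3263) = 3.6366 K.
Change = 3.6366 − 3.7710 = -0.13 K.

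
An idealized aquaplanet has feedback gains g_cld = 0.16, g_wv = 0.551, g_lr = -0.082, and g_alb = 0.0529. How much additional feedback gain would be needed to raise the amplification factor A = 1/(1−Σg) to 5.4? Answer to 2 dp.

Current total gain = 0.6819.
Target gain for A = 5.4: g* = 1 − 1/5.4 = 0.8148.
Additional gain needed = 0.8148 − 0.6819 = 0.13.

0.13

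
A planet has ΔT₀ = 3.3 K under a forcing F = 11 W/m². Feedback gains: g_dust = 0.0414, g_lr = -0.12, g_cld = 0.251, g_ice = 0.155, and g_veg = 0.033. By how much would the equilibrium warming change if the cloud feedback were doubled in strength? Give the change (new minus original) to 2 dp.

3.33 K

Original: g = 0.3604, ΔT = 3.3/(1−0.3604) = 5.1595 K.
With doubled cloud: g' = 0.6114, ΔT' = 3.3/(1−0.6114) = 8.4920 K.
Change = 8.4920 − 5.1595 = 3.33 K.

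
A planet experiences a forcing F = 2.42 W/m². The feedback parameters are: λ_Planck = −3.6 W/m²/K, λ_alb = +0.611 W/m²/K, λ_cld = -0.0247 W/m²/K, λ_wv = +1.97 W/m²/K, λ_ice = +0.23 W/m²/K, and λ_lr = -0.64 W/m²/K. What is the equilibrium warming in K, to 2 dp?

1.66 K

Net feedback parameter λ = (−3.6) + (+0.611) + (-0.0247) + (+1.97) + (+0.23) + (-0.64) = -1.4537 W/m²/K.
ΔT = −F/λ = −2.42/(-1.4537) = 1.66 K.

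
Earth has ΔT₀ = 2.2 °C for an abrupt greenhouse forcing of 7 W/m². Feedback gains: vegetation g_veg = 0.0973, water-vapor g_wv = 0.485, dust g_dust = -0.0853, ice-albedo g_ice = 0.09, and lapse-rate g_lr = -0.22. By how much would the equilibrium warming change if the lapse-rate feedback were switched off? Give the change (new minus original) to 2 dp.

Original: g = 0.367, ΔT = 2.2/(1−0.367) = 3.4755 °C.
Without lapse-rate: g' = 0.587, ΔT' = 2.2/(1−0.587) = 5.3269 °C.
Change = 5.3269 − 3.4755 = 1.85 °C.

1.85 °C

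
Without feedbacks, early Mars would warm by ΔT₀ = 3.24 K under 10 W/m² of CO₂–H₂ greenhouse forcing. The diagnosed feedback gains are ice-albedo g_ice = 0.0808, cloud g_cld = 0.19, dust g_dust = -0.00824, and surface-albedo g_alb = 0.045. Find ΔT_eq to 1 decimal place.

4.7 K

Total gain g = 0.0808 + 0.19 − 0.00824 + 0.045 = 0.30756.
Amplification A = 1/(1 − 0.30756) = 1.444.
ΔT = 3.24 × 1.444 = 4.7 K.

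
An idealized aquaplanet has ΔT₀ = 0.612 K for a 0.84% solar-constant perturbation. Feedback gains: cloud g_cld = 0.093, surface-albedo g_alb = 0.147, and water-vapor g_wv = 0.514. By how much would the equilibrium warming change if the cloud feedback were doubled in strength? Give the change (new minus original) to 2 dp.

Original: g = 0.754, ΔT = 0.612/(1−0.754) = 2.4878 K.
With doubled cloud: g' = 0.847, ΔT' = 0.612/(1−0.847) = 4.0000 K.
Change = 4.0000 − 2.4878 = 1.51 K.

1.51 K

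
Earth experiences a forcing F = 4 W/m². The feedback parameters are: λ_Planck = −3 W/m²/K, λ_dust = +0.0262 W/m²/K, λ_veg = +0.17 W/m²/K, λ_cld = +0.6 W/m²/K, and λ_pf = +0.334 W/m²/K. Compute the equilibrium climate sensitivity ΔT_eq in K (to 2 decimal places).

Net feedback parameter λ = (−3) + (+0.0262) + (+0.17) + (+0.6) + (+0.334) = -1.8698 W/m²/K.
ΔT = −F/λ = −4/(-1.8698) = 2.14 K.

2.14 K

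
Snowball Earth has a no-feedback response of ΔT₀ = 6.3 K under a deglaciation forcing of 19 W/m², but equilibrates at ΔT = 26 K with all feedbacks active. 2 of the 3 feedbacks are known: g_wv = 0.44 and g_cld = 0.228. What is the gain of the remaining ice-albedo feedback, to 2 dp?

Amplification A = ΔT/ΔT₀ = 26/6.3 = 4.127.
Total gain g = 1 − 1/A = 1 − 1/4.127 = 0.7577.
Known gains sum to 0.44 + 0.228 = 0.668.
g_ice = 0.7577 − 0.668 = 0.09.

0.09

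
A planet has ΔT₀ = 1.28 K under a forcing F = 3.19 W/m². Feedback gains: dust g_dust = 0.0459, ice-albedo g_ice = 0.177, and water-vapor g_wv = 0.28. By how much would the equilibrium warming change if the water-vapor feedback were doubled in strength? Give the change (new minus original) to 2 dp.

Original: g = 0.5029, ΔT = 1.28/(1−0.5029) = 2.5749 K.
With doubled water-vapor: g' = 0.7829, ΔT' = 1.28/(1−0.7829) = 5.8959 K.
Change = 5.8959 − 2.5749 = 3.32 K.

3.32 K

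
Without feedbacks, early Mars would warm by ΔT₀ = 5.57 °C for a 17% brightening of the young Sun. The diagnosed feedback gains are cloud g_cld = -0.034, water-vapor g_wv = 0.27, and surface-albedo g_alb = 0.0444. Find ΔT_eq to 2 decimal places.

7.74 °C

Total gain g = -0.034 + 0.27 + 0.0444 = 0.2804.
Amplification A = 1/(1 − 0.2804) = 1.39.
ΔT = 5.57 × 1.39 = 7.74 °C.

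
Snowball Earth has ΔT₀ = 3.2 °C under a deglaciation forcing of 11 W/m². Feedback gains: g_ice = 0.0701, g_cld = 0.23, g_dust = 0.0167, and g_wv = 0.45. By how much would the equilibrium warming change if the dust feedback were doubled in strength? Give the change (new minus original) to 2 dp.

1.06 °C

Original: g = 0.7668, ΔT = 3.2/(1−0.7668) = 13.7221 °C.
With doubled dust: g' = 0.7835, ΔT' = 3.2/(1−0.7835) = 14.7806 °C.
Change = 14.7806 − 13.7221 = 1.06 °C.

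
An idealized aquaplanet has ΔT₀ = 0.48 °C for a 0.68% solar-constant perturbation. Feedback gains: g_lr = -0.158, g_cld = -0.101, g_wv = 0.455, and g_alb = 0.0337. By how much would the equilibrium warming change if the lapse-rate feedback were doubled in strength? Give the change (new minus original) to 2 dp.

Original: g = 0.2297, ΔT = 0.48/(1−0.2297) = 0.6231 °C.
With doubled lapse-rate: g' = 0.0717, ΔT' = 0.48/(1−0.0717) = 0.5171 °C.
Change = 0.5171 − 0.6231 = -0.11 °C.

-0.11 °C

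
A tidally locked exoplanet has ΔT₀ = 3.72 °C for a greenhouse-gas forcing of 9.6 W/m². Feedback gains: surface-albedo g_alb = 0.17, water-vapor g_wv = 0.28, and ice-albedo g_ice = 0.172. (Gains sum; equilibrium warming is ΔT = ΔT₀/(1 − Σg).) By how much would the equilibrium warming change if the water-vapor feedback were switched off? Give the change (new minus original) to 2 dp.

Original: g = 0.622, ΔT = 3.72/(1−0.622) = 9.8413 °C.
Without water-vapor: g' = 0.342, ΔT' = 3.72/(1−0.342) = 5.6535 °C.
Change = 5.6535 − 9.8413 = -4.19 °C.

-4.19 °C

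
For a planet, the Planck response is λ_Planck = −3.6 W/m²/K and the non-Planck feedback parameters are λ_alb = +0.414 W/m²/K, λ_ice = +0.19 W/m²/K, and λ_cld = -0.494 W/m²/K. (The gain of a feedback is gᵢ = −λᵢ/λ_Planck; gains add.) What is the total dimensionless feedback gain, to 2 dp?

Convert to gains: g_alb = 0.414/3.6 = 0.115; g_ice = 0.19/3.6 = 0.05278; g_cld = -0.494/3.6 = -0.1372.
Total gain g = 0.03058.

0.03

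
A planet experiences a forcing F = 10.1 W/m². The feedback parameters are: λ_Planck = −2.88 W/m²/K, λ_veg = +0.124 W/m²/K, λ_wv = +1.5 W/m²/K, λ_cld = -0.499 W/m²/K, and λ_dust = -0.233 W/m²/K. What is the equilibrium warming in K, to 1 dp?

5.1 K

Net feedback parameter λ = (−2.88) + (+0.124) + (+1.5) + (-0.499) + (-0.233) = -1.988 W/m²/K.
ΔT = −F/λ = −10.1/(-1.988) = 5.1 K.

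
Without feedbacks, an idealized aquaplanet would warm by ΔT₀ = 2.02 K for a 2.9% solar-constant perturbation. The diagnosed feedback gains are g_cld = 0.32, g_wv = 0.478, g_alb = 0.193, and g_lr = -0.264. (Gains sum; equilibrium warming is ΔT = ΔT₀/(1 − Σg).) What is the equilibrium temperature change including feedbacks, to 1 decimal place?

7.4 K

Total gain g = 0.32 + 0.478 + 0.193 − 0.264 = 0.727.
Amplification A = 1/(1 − 0.727) = 3.663.
ΔT = 2.02 × 3.663 = 7.4 K.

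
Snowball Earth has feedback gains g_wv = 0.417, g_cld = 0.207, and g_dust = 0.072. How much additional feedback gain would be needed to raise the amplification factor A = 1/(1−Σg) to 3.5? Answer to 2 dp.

Current total gain = 0.696.
Target gain for A = 3.5: g* = 1 − 1/3.5 = 0.7143.
Additional gain needed = 0.7143 − 0.696 = 0.02.

0.02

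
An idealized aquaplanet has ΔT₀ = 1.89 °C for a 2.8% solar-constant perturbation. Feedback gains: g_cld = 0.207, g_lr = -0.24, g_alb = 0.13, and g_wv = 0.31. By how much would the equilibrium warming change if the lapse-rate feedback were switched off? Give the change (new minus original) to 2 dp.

Original: g = 0.407, ΔT = 1.89/(1−0.407) = 3.1872 °C.
Without lapse-rate: g' = 0.647, ΔT' = 1.89/(1−0.647) = 5.3541 °C.
Change = 5.3541 − 3.1872 = 2.17 °C.

2.17 °C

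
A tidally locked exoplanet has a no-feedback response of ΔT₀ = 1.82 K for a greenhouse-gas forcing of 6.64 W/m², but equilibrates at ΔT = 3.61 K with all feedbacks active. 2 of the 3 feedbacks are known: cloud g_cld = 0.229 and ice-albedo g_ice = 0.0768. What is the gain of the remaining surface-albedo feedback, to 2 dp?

0.19

Amplification A = ΔT/ΔT₀ = 3.61/1.82 = 1.984.
Total gain g = 1 − 1/A = 1 − 1/1.984 = 0.496.
Known gains sum to 0.229 + 0.0768 = 0.3058.
g_alb = 0.496 − 0.3058 = 0.19.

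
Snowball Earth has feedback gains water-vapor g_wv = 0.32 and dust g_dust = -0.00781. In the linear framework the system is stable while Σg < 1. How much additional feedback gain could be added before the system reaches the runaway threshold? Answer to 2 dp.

0.69

Current total gain = 0.32 − 0.00781 = 0.31219.
Margin to runaway = 1 − 0.31219 = 0.69.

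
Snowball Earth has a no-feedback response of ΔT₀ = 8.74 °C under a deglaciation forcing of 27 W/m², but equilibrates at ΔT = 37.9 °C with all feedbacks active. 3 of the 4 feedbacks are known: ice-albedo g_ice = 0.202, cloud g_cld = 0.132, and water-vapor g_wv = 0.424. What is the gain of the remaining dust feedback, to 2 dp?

Amplification A = ΔT/ΔT₀ = 37.9/8.74 = 4.336.
Total gain g = 1 − 1/A = 1 − 1/4.336 = 0.7694.
Known gains sum to 0.202 + 0.132 + 0.424 = 0.758.
g_dust = 0.7694 − 0.758 = 0.01.

0.01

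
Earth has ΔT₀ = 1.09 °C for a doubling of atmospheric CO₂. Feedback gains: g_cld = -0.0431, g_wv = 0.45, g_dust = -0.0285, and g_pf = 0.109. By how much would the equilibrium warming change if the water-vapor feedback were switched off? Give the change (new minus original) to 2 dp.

-0.99 °C

Original: g = 0.4874, ΔT = 1.09/(1−0.4874) = 2.1264 °C.
Without water-vapor: g' = 0.0374, ΔT' = 1.09/(1−0.0374) = 1.1323 °C.
Change = 1.1323 − 2.1264 = -0.99 °C.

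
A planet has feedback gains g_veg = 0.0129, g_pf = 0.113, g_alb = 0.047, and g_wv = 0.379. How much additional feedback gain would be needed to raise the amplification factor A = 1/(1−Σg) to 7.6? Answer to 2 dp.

0.32

Current total gain = 0.5519.
Target gain for A = 7.6: g* = 1 − 1/7.6 = 0.8684.
Additional gain needed = 0.8684 − 0.5519 = 0.32.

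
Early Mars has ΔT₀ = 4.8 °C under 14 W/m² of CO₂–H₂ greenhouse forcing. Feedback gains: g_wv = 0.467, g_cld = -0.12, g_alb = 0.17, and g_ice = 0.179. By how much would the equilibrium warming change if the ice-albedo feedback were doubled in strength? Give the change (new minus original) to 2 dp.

Original: g = 0.696, ΔT = 4.8/(1−0.696) = 15.7895 °C.
With doubled ice-albedo: g' = 0.875, ΔT' = 4.8/(1−0.875) = 38.4000 °C.
Change = 38.4000 − 15.7895 = 22.61 °C.

22.61 °C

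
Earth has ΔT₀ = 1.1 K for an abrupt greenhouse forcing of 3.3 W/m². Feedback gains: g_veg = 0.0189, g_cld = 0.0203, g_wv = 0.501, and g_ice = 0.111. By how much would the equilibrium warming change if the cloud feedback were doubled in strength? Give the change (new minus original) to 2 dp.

Original: g = 0.6512, ΔT = 1.1/(1−0.6512) = 3.1537 K.
With doubled cloud: g' = 0.6715, ΔT' = 1.1/(1−0.6715) = 3.3486 K.
Change = 3.3486 − 3.1537 = 0.19 K.

0.19 K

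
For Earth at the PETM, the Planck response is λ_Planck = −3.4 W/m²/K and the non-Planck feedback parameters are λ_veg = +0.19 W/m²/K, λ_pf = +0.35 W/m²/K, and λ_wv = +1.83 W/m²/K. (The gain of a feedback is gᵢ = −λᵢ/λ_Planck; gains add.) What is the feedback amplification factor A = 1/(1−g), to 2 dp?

3.30

Convert to gains: g_veg = 0.19/3.4 = 0.05588; g_pf = 0.35/3.4 = 0.1029; g_wv = 1.83/3.4 = 0.5382.
Total gain g = 0.69698.
A = 1/(1 − 0.69698) = 3.30.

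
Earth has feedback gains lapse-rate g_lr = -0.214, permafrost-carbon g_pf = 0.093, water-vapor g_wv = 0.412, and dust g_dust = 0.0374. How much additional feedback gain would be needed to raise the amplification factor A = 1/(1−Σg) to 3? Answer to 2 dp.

Current total gain = 0.3284.
Target gain for A = 3: g* = 1 − 1/3 = 0.6667.
Additional gain needed = 0.6667 − 0.3284 = 0.34.

0.34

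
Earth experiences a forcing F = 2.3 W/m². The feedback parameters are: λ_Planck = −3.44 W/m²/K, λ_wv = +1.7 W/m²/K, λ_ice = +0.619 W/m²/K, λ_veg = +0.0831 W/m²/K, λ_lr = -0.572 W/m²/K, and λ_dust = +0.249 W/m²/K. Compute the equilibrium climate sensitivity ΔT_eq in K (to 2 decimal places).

1.69 K

Net feedback parameter λ = (−3.44) + (+1.7) + (+0.619) + (+0.0831) + (-0.572) + (+0.249) = -1.3609 W/m²/K.
ΔT = −F/λ = −2.3/(-1.3609) = 1.69 K.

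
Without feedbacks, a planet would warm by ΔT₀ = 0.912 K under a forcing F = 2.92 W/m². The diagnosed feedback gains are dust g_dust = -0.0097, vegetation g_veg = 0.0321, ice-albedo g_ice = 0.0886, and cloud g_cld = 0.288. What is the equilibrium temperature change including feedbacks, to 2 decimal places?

1.52 K

Total gain g = -0.0097 + 0.0321 + 0.0886 + 0.288 = 0.399.
Amplification A = 1/(1 − 0.399) = 1.664.
ΔT = 0.912 × 1.664 = 1.52 K.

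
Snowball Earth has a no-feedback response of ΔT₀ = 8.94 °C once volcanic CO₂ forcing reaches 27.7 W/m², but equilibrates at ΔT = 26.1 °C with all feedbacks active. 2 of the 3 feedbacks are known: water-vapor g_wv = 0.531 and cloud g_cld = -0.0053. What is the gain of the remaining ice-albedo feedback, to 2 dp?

0.13

Amplification A = ΔT/ΔT₀ = 26.1/8.94 = 2.919.
Total gain g = 1 − 1/A = 1 − 1/2.919 = 0.6574.
Known gains sum to 0.531 − 0.0053 = 0.5257.
g_ice = 0.6574 − 0.5257 = 0.13.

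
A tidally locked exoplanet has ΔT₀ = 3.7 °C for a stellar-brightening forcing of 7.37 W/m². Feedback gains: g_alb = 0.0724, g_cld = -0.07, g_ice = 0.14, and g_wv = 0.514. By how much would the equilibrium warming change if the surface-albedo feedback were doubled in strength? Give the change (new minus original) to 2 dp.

Original: g = 0.6564, ΔT = 3.7/(1−0.6564) = 10.7683 °C.
With doubled surface-albedo: g' = 0.7288, ΔT' = 3.7/(1−0.7288) = 13.6431 °C.
Change = 13.6431 − 10.7683 = 2.87 °C.

2.87 °C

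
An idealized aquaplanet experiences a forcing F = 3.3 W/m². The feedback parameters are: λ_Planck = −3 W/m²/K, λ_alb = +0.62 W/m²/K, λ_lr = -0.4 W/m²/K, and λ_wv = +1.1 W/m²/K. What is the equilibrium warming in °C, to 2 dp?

1.96 °C

Net feedback parameter λ = (−3) + (+0.62) + (-0.4) + (+1.1) = -1.68 W/m²/K.
ΔT = −F/λ = −3.3/(-1.68) = 1.96 °C.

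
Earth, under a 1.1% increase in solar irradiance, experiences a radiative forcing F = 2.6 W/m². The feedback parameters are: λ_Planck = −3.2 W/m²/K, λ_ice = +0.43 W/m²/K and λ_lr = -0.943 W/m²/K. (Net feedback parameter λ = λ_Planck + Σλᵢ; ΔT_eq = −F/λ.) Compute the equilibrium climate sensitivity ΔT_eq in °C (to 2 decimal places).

Net feedback parameter λ = (−3.2) + (+0.43) + (-0.943) = -3.713 W/m²/K.
ΔT = −F/λ = −2.6/(-3.713) = 0.70 °C.

0.70 °C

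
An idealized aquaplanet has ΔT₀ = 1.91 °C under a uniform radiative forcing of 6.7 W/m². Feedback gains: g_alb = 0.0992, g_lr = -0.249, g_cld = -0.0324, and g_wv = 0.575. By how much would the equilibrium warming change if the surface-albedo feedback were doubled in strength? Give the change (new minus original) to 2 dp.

0.61 °C

Original: g = 0.3928, ΔT = 1.91/(1−0.3928) = 3.1456 °C.
With doubled surface-albedo: g' = 0.492, ΔT' = 1.91/(1−0.492) = 3.7598 °C.
Change = 3.7598 − 3.1456 = 0.61 °C.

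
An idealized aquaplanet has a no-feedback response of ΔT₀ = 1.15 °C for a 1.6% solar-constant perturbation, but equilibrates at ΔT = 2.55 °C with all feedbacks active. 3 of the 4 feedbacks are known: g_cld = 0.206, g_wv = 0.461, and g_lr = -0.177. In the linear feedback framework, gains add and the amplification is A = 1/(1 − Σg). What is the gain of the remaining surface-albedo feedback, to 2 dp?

0.06

Amplification A = ΔT/ΔT₀ = 2.55/1.15 = 2.217.
Total gain g = 1 − 1/A = 1 − 1/2.217 = 0.5489.
Known gains sum to 0.206 + 0.461 − 0.177 = 0.49.
g_alb = 0.5489 − 0.49 = 0.06.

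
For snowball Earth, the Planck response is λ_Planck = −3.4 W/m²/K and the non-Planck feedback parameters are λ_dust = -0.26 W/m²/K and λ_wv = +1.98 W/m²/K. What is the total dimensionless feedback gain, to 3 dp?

0.506

Convert to gains: g_dust = -0.26/3.4 = -0.07647; g_wv = 1.98/3.4 = 0.5824.
Total gain g = 0.50593.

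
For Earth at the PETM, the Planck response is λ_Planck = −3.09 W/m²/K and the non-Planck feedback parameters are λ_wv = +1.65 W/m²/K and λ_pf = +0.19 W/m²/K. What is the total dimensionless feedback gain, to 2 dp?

Convert to gains: g_wv = 1.65/3.09 = 0.534; g_pf = 0.19/3.09 = 0.06149.
Total gain g = 0.59549.

0.60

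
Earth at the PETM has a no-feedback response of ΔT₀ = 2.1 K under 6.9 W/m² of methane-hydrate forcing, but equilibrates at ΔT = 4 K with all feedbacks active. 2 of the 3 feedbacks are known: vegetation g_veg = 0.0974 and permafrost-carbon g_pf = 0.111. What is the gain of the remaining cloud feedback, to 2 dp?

0.27

Amplification A = ΔT/ΔT₀ = 4/2.1 = 1.905.
Total gain g = 1 − 1/A = 1 − 1/1.905 = 0.4751.
Known gains sum to 0.0974 + 0.111 = 0.2084.
g_cld = 0.4751 − 0.2084 = 0.27.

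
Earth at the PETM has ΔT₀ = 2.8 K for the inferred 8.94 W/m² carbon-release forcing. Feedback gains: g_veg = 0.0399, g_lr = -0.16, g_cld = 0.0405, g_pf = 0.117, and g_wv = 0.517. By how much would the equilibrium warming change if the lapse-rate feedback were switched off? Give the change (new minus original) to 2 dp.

3.52 K

Original: g = 0.5544, ΔT = 2.8/(1−0.5544) = 6.2837 K.
Without lapse-rate: g' = 0.7144, ΔT' = 2.8/(1−0.7144) = 9.8039 K.
Change = 9.8039 − 6.2837 = 3.52 K.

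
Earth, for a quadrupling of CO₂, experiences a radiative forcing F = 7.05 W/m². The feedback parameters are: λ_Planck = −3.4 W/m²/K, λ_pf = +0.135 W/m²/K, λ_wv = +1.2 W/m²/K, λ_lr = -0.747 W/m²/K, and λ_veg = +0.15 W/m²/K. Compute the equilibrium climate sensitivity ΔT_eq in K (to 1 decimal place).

2.6 K

Net feedback parameter λ = (−3.4) + (+0.135) + (+1.2) + (-0.747) + (+0.15) = -2.662 W/m²/K.
ΔT = −F/λ = −7.05/(-2.662) = 2.6 K.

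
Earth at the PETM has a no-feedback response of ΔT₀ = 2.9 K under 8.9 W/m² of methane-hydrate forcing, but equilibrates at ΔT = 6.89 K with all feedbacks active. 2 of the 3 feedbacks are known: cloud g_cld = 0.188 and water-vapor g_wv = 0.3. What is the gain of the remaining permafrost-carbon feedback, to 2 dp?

0.09

Amplification A = ΔT/ΔT₀ = 6.89/2.9 = 2.376.
Total gain g = 1 − 1/A = 1 − 1/2.376 = 0.5791.
Known gains sum to 0.188 + 0.3 = 0.488.
g_pf = 0.5791 − 0.488 = 0.09.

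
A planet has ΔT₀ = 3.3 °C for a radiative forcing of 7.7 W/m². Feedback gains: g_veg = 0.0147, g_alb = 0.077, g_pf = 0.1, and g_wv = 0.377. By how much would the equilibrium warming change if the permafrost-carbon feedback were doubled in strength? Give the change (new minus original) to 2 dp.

Original: g = 0.5687, ΔT = 3.3/(1−0.5687) = 7.6513 °C.
With doubled permafrost-carbon: g' = 0.6687, ΔT' = 3.3/(1−0.6687) = 9.9608 °C.
Change = 9.9608 − 7.6513 = 2.31 °C.

2.31 °C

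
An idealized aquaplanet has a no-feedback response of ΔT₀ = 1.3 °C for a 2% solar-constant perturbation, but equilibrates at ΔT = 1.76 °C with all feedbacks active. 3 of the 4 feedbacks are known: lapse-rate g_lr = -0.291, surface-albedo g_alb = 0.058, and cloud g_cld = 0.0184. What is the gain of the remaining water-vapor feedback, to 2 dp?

0.48

Amplification A = ΔT/ΔT₀ = 1.76/1.3 = 1.354.
Total gain g = 1 − 1/A = 1 − 1/1.354 = 0.2614.
Known gains sum to -0.291 + 0.058 + 0.0184 = -0.2146.
g_wv = 0.2614 + 0.2146 = 0.48.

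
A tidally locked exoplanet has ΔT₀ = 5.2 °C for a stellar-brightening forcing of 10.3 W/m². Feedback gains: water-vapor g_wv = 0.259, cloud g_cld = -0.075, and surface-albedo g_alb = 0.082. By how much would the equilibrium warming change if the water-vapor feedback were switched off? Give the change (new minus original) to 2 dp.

Original: g = 0.266, ΔT = 5.2/(1−0.266) = 7.0845 °C.
Without water-vapor: g' = 0.007, ΔT' = 5.2/(1−0.007) = 5.2367 °C.
Change = 5.2367 − 7.0845 = -1.85 °C.

-1.85 °C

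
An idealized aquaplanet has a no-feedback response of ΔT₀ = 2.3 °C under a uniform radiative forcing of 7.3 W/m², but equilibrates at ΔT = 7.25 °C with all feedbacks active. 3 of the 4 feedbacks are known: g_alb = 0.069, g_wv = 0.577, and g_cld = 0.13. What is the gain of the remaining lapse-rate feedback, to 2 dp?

Amplification A = ΔT/ΔT₀ = 7.25/2.3 = 3.152.
Total gain g = 1 − 1/A = 1 − 1/3.152 = 0.6827.
Known gains sum to 0.069 + 0.577 + 0.13 = 0.776.
g_lr = 0.6827 − 0.776 = -0.09.

-0.09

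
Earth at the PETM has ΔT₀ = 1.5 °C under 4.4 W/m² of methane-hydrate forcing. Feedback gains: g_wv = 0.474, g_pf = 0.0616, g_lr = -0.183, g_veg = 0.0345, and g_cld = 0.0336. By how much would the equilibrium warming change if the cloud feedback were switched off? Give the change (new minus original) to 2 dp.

Original: g = 0.4207, ΔT = 1.5/(1−0.4207) = 2.5893 °C.
Without cloud: g' = 0.3871, ΔT' = 1.5/(1−0.3871) = 2.4474 °C.
Change = 2.4474 − 2.5893 = -0.14 °C.

-0.14 °C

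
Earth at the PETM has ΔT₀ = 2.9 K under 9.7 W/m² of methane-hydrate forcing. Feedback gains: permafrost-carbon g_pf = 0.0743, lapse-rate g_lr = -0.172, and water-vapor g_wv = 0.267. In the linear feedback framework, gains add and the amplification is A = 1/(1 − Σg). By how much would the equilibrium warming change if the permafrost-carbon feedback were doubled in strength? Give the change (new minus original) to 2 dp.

Original: g = 0.1693, ΔT = 2.9/(1−0.1693) = 3.4910 K.
With doubled permafrost-carbon: g' = 0.2436, ΔT' = 2.9/(1−0.2436) = 3.8340 K.
Change = 3.8340 − 3.4910 = 0.34 K.

0.34 K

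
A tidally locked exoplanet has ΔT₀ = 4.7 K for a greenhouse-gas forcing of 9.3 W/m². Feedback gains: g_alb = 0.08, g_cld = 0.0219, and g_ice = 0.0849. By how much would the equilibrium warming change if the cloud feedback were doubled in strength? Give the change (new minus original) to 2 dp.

Original: g = 0.1868, ΔT = 4.7/(1−0.1868) = 5.7796 K.
With doubled cloud: g' = 0.2087, ΔT' = 4.7/(1−0.2087) = 5.9396 K.
Change = 5.9396 − 5.7796 = 0.16 K.

0.16 K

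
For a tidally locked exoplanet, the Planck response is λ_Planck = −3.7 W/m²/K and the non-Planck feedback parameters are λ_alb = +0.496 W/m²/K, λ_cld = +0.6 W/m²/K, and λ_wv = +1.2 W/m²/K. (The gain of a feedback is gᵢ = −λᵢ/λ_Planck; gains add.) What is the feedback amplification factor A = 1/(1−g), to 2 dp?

Convert to gains: g_alb = 0.496/3.7 = 0.1341; g_cld = 0.6/3.7 = 0.1622; g_wv = 1.2/3.7 = 0.3243.
Total gain g = 0.6206.
A = 1/(1 − 0.6206) = 2.64.

2.64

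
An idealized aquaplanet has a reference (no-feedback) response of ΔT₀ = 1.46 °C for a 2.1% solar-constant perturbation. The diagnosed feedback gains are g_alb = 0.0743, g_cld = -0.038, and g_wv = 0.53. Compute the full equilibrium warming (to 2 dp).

Total gain g = 0.0743 − 0.038 + 0.53 = 0.5663.
Amplification A = 1/(1 − 0.5663) = 2.306.
ΔT = 1.46 × 2.306 = 3.37 °C.

3.37 °C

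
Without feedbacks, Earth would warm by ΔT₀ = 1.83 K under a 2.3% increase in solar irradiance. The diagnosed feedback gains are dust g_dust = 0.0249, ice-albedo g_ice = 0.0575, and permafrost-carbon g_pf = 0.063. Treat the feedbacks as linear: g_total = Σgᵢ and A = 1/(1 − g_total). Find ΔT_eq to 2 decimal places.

Total gain g = 0.0249 + 0.0575 + 0.063 = 0.1454.
Amplification A = 1/(1 − 0.1454) = 1.17.
ΔT = 1.83 × 1.17 = 2.14 K.

2.14 K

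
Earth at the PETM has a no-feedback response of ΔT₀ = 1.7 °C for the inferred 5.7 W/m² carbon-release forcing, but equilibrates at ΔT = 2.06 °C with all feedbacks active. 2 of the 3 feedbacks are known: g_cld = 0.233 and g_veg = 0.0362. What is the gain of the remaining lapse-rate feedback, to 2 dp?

Amplification A = ΔT/ΔT₀ = 2.06/1.7 = 1.212.
Total gain g = 1 − 1/A = 1 − 1/1.212 = 0.1749.
Known gains sum to 0.233 + 0.0362 = 0.2692.
g_lr = 0.1749 − 0.2692 = -0.09.

-0.09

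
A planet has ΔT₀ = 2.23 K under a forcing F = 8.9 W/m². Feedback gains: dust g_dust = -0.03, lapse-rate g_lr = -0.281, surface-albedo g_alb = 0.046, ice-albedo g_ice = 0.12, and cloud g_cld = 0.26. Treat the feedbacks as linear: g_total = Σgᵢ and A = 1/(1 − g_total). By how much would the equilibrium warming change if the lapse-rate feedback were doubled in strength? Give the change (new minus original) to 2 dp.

Original: g = 0.115, ΔT = 2.23/(1−0.115) = 2.5198 K.
With doubled lapse-rate: g' = -0.166, ΔT' = 2.23/(1+0.166) = 1.9125 K.
Change = 1.9125 − 2.5198 = -0.61 K.

-0.61 K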